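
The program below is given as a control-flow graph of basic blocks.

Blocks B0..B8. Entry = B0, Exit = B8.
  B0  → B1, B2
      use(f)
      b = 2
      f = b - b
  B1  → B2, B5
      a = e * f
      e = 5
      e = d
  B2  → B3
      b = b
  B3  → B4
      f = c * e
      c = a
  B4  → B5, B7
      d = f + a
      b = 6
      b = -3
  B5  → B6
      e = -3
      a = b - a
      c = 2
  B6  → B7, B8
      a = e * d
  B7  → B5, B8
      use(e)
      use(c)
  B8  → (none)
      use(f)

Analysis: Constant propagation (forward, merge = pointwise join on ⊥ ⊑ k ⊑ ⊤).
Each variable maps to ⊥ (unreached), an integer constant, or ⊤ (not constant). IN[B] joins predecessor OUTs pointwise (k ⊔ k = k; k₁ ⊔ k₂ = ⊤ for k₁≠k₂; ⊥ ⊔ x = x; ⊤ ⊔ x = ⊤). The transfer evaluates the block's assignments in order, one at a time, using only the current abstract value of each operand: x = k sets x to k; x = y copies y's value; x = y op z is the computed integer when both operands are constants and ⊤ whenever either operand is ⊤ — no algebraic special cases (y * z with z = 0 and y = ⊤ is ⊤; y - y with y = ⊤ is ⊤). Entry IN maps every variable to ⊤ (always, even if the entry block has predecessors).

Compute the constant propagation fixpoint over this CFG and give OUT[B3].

Per-block solution:
  B0:   IN=(all ⊤)   OUT={b:2, f:0; rest ⊤}
  B1:   IN={b:2, f:0; rest ⊤}   OUT={b:2, f:0; rest ⊤}
  B2:   IN={b:2, f:0; rest ⊤}   OUT={b:2, f:0; rest ⊤}
  B3:   IN={b:2, f:0; rest ⊤}   OUT={b:2; rest ⊤}
  B4:   IN={b:2; rest ⊤}   OUT={b:-3; rest ⊤}
  B5:   IN=(all ⊤)   OUT={c:2, e:-3; rest ⊤}
  B6:   IN={c:2, e:-3; rest ⊤}   OUT={c:2, e:-3; rest ⊤}
  B7:   IN=(all ⊤)   OUT=(all ⊤)
  B8:   IN=(all ⊤)   OUT=(all ⊤)

Merge at B3: IN[B3] = OUT[B2] = {a: ⊤, b: 2, c: ⊤, d: ⊤, e: ⊤, f: 0}
Applying B3's transfer function to that IN value gives OUT[B3] (row B3 above).

Answer: {a: ⊤, b: 2, c: ⊤, d: ⊤, e: ⊤, f: ⊤}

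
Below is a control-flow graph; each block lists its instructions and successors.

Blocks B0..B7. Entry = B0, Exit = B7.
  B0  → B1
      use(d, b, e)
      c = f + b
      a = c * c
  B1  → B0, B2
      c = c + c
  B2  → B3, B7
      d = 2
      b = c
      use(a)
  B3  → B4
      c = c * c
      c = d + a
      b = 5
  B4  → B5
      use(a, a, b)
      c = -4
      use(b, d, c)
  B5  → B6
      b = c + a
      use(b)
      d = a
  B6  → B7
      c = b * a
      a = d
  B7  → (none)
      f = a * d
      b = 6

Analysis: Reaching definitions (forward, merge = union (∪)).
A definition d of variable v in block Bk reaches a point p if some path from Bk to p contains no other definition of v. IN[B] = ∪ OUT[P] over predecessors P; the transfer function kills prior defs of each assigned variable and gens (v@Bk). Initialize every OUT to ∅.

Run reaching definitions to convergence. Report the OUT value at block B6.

Answer: {a@B6, b@B5, c@B6, d@B5}

Working:
Per-block solution:
  B0:   IN={a@B0, c@B1}   OUT={a@B0, c@B0}
  B1:   IN={a@B0, c@B0}   OUT={a@B0, c@B1}
  B2:   IN={a@B0, c@B1}   OUT={a@B0, b@B2, c@B1, d@B2}
  B3:   IN={a@B0, b@B2, c@B1, d@B2}   OUT={a@B0, b@B3, c@B3, d@B2}
  B4:   IN={a@B0, b@B3, c@B3, d@B2}   OUT={a@B0, b@B3, c@B4, d@B2}
  B5:   IN={a@B0, b@B3, c@B4, d@B2}   OUT={a@B0, b@B5, c@B4, d@B5}
  B6:   IN={a@B0, b@B5, c@B4, d@B5}   OUT={a@B6, b@B5, c@B6, d@B5}
  B7:   IN={a@B0, a@B6, b@B2, b@B5, c@B1, c@B6, d@B2, d@B5}   OUT={a@B0, a@B6, b@B7, c@B1, c@B6, d@B2, d@B5, f@B7}

Merge at B6: IN[B6] = OUT[B5] = {a@B0, b@B5, c@B4, d@B5}
Applying B6's transfer function to that IN value gives OUT[B6] (row B6 above).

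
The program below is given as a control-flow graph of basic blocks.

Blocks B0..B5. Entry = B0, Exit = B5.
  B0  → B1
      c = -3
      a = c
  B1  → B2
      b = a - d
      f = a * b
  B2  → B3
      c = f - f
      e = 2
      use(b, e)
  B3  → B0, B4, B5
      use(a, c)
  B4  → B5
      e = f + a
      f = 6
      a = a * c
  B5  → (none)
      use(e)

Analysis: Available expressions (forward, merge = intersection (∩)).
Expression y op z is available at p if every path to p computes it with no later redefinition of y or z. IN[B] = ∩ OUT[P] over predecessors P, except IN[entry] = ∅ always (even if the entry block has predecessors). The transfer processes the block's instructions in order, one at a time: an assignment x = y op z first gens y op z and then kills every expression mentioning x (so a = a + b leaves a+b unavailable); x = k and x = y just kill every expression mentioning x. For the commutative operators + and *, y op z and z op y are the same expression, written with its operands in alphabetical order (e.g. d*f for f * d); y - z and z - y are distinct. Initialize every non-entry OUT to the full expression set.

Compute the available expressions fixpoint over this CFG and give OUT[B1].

Answer: {a*b, a-d}

Working:
Per-block solution:
  B0:  IN={}  OUT={}
  B1:  IN={}  OUT={a*b, a-d}
  B2:  IN={a*b, a-d}  OUT={a*b, a-d, f-f}
  B3:  IN={a*b, a-d, f-f}  OUT={a*b, a-d, f-f}
  B4:  IN={a*b, a-d, f-f}  OUT={}
  B5:  IN={}  OUT={}

Merge at B1: IN[B1] = OUT[B0] = {}
Applying B1's transfer function to that IN value gives OUT[B1] (row B1 above).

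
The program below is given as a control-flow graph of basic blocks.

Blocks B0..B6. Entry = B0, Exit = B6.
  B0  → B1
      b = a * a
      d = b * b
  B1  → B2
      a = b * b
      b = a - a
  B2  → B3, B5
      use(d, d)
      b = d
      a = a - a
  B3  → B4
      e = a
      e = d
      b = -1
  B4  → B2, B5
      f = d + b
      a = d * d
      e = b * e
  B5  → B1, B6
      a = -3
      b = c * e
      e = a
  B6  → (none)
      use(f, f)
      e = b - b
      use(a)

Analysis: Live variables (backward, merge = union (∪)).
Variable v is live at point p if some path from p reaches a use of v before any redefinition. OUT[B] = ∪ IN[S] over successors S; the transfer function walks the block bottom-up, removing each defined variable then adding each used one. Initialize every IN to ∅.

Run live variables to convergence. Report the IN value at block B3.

Per-block solution:
  B0:   IN={a, c, e, f}   OUT={b, c, d, e, f}
  B1:   IN={b, c, d, e, f}   OUT={a, c, d, e, f}
  B2:   IN={a, c, d, e, f}   OUT={a, c, d, e, f}
  B3:   IN={a, c, d}   OUT={b, c, d, e}
  B4:   IN={b, c, d, e}   OUT={a, c, d, e, f}
  B5:   IN={c, d, e, f}   OUT={a, b, c, d, e, f}
  B6:   IN={a, b, f}   OUT={}

Merge at B3: OUT[B3] = IN[B4] = {b, c, d, e}
Applying B3's transfer function to that OUT value gives IN[B3] (row B3 above).

Answer: {a, c, d}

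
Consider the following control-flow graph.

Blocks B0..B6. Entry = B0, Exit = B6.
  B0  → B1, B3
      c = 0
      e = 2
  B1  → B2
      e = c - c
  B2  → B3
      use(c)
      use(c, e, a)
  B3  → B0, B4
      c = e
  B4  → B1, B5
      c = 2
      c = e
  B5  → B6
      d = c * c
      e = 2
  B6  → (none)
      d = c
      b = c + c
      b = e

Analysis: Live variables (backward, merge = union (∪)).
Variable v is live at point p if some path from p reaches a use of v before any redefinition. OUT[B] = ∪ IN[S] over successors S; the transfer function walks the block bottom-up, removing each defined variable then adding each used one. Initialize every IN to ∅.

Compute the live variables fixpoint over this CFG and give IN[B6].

Answer: {c, e}

Trace:
Converged values:
  B0:  IN={a}  OUT={a, c, e}
  B1:  IN={a, c}  OUT={a, c, e}
  B2:  IN={a, c, e}  OUT={a, e}
  B3:  IN={a, e}  OUT={a, e}
  B4:  IN={a, e}  OUT={a, c}
  B5:  IN={c}  OUT={c, e}
  B6:  IN={c, e}  OUT={}

B6 is the boundary node: OUT[B6] = {}
Applying B6's transfer function to that OUT value gives IN[B6] (row B6 above).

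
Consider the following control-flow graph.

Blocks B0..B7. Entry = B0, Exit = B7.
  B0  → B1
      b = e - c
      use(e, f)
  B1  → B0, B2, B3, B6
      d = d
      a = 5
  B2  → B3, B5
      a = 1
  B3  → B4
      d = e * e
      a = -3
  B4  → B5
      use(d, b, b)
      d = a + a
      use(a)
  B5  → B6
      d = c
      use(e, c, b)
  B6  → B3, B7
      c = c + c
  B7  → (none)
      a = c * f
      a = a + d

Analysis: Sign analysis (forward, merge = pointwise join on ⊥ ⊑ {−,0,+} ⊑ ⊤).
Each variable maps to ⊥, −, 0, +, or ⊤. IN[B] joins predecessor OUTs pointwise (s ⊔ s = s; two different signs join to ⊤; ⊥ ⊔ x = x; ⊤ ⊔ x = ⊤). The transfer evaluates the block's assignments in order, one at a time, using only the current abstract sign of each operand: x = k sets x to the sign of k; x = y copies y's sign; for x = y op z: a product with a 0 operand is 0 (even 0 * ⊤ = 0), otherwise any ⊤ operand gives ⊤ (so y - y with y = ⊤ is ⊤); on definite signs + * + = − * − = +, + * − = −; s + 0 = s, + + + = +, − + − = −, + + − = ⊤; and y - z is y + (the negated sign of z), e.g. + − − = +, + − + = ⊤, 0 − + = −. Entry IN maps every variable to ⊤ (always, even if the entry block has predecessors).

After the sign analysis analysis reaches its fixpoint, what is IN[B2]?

Answer: {a: +, b: ⊤, c: ⊤, d: ⊤, e: ⊤, f: ⊤}

Working:
Converged values:
  B0:   IN=(all ⊤)   OUT=(all ⊤)
  B1:   IN=(all ⊤)   OUT={a:+; rest ⊤}
  B2:   IN={a:+; rest ⊤}   OUT={a:+; rest ⊤}
  B3:   IN=(all ⊤)   OUT={a:-; rest ⊤}
  B4:   IN={a:-; rest ⊤}   OUT={a:-, d:-; rest ⊤}
  B5:   IN=(all ⊤)   OUT=(all ⊤)
  B6:   IN=(all ⊤)   OUT=(all ⊤)
  B7:   IN=(all ⊤)   OUT=(all ⊤)

Merge at B2: IN[B2] = OUT[B1] = {a: +, b: ⊤, c: ⊤, d: ⊤, e: ⊤, f: ⊤}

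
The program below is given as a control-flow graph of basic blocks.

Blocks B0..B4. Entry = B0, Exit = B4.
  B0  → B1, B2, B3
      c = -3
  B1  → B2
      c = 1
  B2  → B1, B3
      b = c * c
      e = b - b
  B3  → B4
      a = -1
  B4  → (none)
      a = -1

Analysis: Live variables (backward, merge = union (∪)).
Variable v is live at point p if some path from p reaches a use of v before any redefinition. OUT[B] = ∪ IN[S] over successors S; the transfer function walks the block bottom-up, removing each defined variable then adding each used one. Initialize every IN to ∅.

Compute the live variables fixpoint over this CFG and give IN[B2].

Per-block solution:
  B0:  IN={}  OUT={c}
  B1:  IN={}  OUT={c}
  B2:  IN={c}  OUT={}
  B3:  IN={}  OUT={}
  B4:  IN={}  OUT={}

Merge at B2: OUT[B2] = IN[B1] ⊔ IN[B3] = {}
Applying B2's transfer function to that OUT value gives IN[B2] (row B2 above).

Answer: {c}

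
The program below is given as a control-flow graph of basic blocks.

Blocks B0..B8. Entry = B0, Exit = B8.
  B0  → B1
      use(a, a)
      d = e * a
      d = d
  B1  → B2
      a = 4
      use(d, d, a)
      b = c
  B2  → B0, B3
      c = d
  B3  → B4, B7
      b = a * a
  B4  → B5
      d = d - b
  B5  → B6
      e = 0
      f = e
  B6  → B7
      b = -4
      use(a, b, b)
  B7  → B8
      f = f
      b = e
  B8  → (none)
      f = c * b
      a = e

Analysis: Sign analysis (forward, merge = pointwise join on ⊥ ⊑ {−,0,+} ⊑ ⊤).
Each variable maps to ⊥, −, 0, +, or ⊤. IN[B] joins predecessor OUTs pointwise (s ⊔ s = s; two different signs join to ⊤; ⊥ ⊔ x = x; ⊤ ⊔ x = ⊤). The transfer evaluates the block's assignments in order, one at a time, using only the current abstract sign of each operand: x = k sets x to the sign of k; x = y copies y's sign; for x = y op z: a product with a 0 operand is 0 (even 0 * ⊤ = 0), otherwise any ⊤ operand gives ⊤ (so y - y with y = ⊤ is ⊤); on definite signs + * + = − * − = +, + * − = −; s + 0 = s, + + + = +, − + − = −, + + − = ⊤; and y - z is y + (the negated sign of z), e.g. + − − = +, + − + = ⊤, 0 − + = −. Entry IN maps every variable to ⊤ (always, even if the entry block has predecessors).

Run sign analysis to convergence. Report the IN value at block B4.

Answer: {a: +, b: +, c: ⊤, d: ⊤, e: ⊤, f: ⊤}

Derivation:
Converged values:
  B0:   IN=(all ⊤)   OUT=(all ⊤)
  B1:   IN=(all ⊤)   OUT={a:+; rest ⊤}
  B2:   IN={a:+; rest ⊤}   OUT={a:+; rest ⊤}
  B3:   IN={a:+; rest ⊤}   OUT={a:+, b:+; rest ⊤}
  B4:   IN={a:+, b:+; rest ⊤}   OUT={a:+, b:+; rest ⊤}
  B5:   IN={a:+, b:+; rest ⊤}   OUT={a:+, b:+, e:0, f:0; rest ⊤}
  B6:   IN={a:+, b:+, e:0, f:0; rest ⊤}   OUT={a:+, b:-, e:0, f:0; rest ⊤}
  B7:   IN={a:+; rest ⊤}   OUT={a:+; rest ⊤}
  B8:   IN={a:+; rest ⊤}   OUT=(all ⊤)

Merge at B4: IN[B4] = OUT[B3] = {a: +, b: +, c: ⊤, d: ⊤, e: ⊤, f: ⊤}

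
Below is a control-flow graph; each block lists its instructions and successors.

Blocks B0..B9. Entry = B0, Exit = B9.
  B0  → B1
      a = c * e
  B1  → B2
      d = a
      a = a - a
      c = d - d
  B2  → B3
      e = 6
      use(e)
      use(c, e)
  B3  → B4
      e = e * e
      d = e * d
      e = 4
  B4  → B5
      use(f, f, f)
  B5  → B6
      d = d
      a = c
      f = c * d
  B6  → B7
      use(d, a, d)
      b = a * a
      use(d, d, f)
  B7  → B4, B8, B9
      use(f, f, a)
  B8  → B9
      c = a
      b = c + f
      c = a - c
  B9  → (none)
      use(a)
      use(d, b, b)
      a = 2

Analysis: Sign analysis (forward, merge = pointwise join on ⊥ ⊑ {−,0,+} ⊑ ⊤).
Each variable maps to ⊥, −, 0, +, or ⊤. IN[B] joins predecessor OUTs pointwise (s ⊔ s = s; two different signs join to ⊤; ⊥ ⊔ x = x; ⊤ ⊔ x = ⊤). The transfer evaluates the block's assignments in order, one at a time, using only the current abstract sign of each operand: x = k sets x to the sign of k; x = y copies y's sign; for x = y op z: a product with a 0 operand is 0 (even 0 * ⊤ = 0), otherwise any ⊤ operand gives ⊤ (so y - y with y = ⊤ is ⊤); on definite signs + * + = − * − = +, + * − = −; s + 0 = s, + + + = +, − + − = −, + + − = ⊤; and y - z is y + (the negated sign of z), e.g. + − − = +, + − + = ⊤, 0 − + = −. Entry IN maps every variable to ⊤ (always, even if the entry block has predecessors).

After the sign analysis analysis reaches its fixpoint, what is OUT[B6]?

Answer: {a: ⊤, b: ⊤, c: ⊤, d: ⊤, e: +, f: ⊤}

Derivation:
Fixpoint table:
  B0:   IN=(all ⊤)   OUT=(all ⊤)
  B1:   IN=(all ⊤)   OUT=(all ⊤)
  B2:   IN=(all ⊤)   OUT={e:+; rest ⊤}
  B3:   IN={e:+; rest ⊤}   OUT={e:+; rest ⊤}
  B4:   IN={e:+; rest ⊤}   OUT={e:+; rest ⊤}
  B5:   IN={e:+; rest ⊤}   OUT={e:+; rest ⊤}
  B6:   IN={e:+; rest ⊤}   OUT={e:+; rest ⊤}
  B7:   IN={e:+; rest ⊤}   OUT={e:+; rest ⊤}
  B8:   IN={e:+; rest ⊤}   OUT={e:+; rest ⊤}
  B9:   IN={e:+; rest ⊤}   OUT={a:+, e:+; rest ⊤}

Merge at B6: IN[B6] = OUT[B5] = {a: ⊤, b: ⊤, c: ⊤, d: ⊤, e: +, f: ⊤}
Applying B6's transfer function to that IN value gives OUT[B6] (row B6 above).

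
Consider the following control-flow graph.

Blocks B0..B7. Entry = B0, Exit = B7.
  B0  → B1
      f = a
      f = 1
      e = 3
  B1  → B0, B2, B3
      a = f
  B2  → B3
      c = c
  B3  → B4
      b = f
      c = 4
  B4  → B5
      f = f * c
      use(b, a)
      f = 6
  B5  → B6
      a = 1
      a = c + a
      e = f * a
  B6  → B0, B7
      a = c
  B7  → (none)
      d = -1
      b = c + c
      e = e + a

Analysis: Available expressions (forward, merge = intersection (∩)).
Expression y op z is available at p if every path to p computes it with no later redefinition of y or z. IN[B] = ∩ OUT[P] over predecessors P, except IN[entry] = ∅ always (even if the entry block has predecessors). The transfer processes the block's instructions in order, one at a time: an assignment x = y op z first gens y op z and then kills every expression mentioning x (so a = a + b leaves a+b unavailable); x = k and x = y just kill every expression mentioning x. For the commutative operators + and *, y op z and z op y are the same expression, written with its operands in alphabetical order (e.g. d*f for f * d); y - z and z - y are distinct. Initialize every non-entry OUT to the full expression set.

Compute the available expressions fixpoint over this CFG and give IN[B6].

Fixpoint table:
  B0: | IN={} | OUT={}
  B1: | IN={} | OUT={}
  B2: | IN={} | OUT={}
  B3: | IN={} | OUT={}
  B4: | IN={} | OUT={}
  B5: | IN={} | OUT={a*f}
  B6: | IN={a*f} | OUT={}
  B7: | IN={} | OUT={c+c}

Merge at B6: IN[B6] = OUT[B5] = {a*f}

Answer: {a*f}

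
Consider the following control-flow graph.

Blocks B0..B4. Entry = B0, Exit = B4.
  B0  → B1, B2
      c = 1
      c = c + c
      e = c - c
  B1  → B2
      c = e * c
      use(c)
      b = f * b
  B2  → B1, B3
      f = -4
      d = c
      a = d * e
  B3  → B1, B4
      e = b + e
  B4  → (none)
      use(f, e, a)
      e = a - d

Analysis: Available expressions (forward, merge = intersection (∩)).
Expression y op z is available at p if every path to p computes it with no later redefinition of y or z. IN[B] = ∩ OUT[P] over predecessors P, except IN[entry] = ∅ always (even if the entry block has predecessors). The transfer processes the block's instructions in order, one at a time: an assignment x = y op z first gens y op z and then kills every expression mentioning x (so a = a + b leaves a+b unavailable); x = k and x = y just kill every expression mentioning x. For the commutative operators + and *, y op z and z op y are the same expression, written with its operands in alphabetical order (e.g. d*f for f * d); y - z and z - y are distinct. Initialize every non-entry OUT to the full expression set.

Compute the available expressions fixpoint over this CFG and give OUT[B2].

Answer: {d*e}

Trace:
Converged values:
  B0:   IN={}   OUT={c-c}
  B1:   IN={}   OUT={}
  B2:   IN={}   OUT={d*e}
  B3:   IN={d*e}   OUT={}
  B4:   IN={}   OUT={a-d}

Merge at B2: IN[B2] = OUT[B0] ∩ OUT[B1] = {}
Applying B2's transfer function to that IN value gives OUT[B2] (row B2 above).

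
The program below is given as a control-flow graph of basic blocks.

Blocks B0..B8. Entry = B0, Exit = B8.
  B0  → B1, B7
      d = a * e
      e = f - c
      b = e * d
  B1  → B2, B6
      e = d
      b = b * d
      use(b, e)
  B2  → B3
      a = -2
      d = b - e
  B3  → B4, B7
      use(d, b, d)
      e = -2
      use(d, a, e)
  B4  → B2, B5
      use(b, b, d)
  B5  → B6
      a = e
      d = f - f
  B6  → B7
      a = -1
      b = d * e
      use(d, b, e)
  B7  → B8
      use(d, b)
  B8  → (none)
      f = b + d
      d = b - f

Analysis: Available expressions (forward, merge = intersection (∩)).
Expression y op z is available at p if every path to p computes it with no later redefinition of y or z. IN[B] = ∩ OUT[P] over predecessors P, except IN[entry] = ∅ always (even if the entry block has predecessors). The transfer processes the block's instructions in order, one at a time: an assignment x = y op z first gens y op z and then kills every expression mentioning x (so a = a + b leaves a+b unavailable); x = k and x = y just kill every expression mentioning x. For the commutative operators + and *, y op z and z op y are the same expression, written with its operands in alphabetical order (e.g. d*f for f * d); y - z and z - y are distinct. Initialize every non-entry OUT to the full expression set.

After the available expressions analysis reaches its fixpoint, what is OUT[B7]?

Answer: {f-c}

Working:
Fixpoint table:
  B0:   IN={}   OUT={d*e, f-c}
  B1:   IN={d*e, f-c}   OUT={f-c}
  B2:   IN={f-c}   OUT={b-e, f-c}
  B3:   IN={b-e, f-c}   OUT={f-c}
  B4:   IN={f-c}   OUT={f-c}
  B5:   IN={f-c}   OUT={f-c, f-f}
  B6:   IN={f-c}   OUT={d*e, f-c}
  B7:   IN={f-c}   OUT={f-c}
  B8:   IN={f-c}   OUT={b-f}

Merge at B7: IN[B7] = OUT[B0] ∩ OUT[B3] ∩ OUT[B6] = {f-c}
Applying B7's transfer function to that IN value gives OUT[B7] (row B7 above).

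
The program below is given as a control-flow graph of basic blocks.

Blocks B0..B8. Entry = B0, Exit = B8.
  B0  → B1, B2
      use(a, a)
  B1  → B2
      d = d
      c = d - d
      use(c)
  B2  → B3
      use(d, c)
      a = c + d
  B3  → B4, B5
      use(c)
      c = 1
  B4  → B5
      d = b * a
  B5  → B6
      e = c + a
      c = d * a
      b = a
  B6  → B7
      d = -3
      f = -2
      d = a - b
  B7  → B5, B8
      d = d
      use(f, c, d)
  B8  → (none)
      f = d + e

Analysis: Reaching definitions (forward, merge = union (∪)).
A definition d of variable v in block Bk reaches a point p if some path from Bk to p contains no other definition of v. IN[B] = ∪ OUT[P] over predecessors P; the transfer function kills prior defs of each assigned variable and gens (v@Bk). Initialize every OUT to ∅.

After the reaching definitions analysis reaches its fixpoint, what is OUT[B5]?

Converged values:
  B0:  IN={}  OUT={}
  B1:  IN={}  OUT={c@B1, d@B1}
  B2:  IN={c@B1, d@B1}  OUT={a@B2, c@B1, d@B1}
  B3:  IN={a@B2, c@B1, d@B1}  OUT={a@B2, c@B3, d@B1}
  B4:  IN={a@B2, c@B3, d@B1}  OUT={a@B2, c@B3, d@B4}
  B5:  IN={a@B2, b@B5, c@B3, c@B5, d@B1, d@B4, d@B7, e@B5, f@B6}  OUT={a@B2, b@B5, c@B5, d@B1, d@B4, d@B7, e@B5, f@B6}
  B6:  IN={a@B2, b@B5, c@B5, d@B1, d@B4, d@B7, e@B5, f@B6}  OUT={a@B2, b@B5, c@B5, d@B6, e@B5, f@B6}
  B7:  IN={a@B2, b@B5, c@B5, d@B6, e@B5, f@B6}  OUT={a@B2, b@B5, c@B5, d@B7, e@B5, f@B6}
  B8:  IN={a@B2, b@B5, c@B5, d@B7, e@B5, f@B6}  OUT={a@B2, b@B5, c@B5, d@B7, e@B5, f@B8}

Merge at B5: IN[B5] = OUT[B3] ⊔ OUT[B4] ⊔ OUT[B7] = {a@B2, b@B5, c@B3, c@B5, d@B1, d@B4, d@B7, e@B5, f@B6}
Applying B5's transfer function to that IN value gives OUT[B5] (row B5 above).

Answer: {a@B2, b@B5, c@B5, d@B1, d@B4, d@B7, e@B5, f@B6}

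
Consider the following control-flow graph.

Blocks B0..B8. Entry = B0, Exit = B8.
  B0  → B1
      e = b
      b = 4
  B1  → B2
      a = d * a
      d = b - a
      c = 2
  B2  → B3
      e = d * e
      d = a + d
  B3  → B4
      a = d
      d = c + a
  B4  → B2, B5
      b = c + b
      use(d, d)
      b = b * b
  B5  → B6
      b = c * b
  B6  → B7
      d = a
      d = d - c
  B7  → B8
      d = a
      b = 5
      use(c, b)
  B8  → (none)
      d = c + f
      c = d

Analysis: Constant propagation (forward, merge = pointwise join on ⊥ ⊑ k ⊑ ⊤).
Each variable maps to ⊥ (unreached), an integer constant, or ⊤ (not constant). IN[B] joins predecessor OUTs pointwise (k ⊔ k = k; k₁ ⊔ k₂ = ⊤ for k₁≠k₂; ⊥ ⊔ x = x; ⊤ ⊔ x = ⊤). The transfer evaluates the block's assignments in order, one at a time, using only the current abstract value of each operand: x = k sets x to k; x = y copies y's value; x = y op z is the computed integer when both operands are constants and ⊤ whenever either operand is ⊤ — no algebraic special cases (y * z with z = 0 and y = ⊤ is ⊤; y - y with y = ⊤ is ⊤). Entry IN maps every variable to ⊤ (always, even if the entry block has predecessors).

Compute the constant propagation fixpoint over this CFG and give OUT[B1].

Per-block solution:
  B0: | IN=(all ⊤) | OUT={b:4; rest ⊤}
  B1: | IN={b:4; rest ⊤} | OUT={b:4, c:2; rest ⊤}
  B2: | IN={c:2; rest ⊤} | OUT={c:2; rest ⊤}
  B3: | IN={c:2; rest ⊤} | OUT={c:2; rest ⊤}
  B4: | IN={c:2; rest ⊤} | OUT={c:2; rest ⊤}
  B5: | IN={c:2; rest ⊤} | OUT={c:2; rest ⊤}
  B6: | IN={c:2; rest ⊤} | OUT={c:2; rest ⊤}
  B7: | IN={c:2; rest ⊤} | OUT={b:5, c:2; rest ⊤}
  B8: | IN={b:5, c:2; rest ⊤} | OUT={b:5; rest ⊤}

Merge at B1: IN[B1] = OUT[B0] = {a: ⊤, b: 4, c: ⊤, d: ⊤, e: ⊤, f: ⊤}
Applying B1's transfer function to that IN value gives OUT[B1] (row B1 above).

Answer: {a: ⊤, b: 4, c: 2, d: ⊤, e: ⊤, f: ⊤}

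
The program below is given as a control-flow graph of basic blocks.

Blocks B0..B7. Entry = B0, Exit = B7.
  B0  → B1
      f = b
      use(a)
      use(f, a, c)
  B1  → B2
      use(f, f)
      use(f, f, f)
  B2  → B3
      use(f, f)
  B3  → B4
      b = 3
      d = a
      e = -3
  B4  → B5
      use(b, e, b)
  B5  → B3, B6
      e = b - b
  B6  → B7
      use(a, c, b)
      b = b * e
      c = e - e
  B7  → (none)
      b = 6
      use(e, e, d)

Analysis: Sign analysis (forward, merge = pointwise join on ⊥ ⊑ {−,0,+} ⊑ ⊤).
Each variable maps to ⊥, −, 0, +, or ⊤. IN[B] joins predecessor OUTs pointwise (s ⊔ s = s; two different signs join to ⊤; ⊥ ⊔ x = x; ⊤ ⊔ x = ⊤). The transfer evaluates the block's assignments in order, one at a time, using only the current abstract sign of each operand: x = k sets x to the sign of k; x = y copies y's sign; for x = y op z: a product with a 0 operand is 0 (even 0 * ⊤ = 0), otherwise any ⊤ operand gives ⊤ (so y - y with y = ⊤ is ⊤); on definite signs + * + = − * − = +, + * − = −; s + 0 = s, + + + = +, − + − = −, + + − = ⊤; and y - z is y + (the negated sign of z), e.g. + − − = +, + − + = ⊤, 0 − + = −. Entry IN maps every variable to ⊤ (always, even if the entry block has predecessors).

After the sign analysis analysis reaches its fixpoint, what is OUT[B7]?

Answer: {a: ⊤, b: +, c: ⊤, d: ⊤, e: ⊤, f: ⊤}

Derivation:
Per-block solution:
  B0: | IN=(all ⊤) | OUT=(all ⊤)
  B1: | IN=(all ⊤) | OUT=(all ⊤)
  B2: | IN=(all ⊤) | OUT=(all ⊤)
  B3: | IN=(all ⊤) | OUT={b:+, e:-; rest ⊤}
  B4: | IN={b:+, e:-; rest ⊤} | OUT={b:+, e:-; rest ⊤}
  B5: | IN={b:+, e:-; rest ⊤} | OUT={b:+; rest ⊤}
  B6: | IN={b:+; rest ⊤} | OUT=(all ⊤)
  B7: | IN=(all ⊤) | OUT={b:+; rest ⊤}

Merge at B7: IN[B7] = OUT[B6] = {a: ⊤, b: ⊤, c: ⊤, d: ⊤, e: ⊤, f: ⊤}
Applying B7's transfer function to that IN value gives OUT[B7] (row B7 above).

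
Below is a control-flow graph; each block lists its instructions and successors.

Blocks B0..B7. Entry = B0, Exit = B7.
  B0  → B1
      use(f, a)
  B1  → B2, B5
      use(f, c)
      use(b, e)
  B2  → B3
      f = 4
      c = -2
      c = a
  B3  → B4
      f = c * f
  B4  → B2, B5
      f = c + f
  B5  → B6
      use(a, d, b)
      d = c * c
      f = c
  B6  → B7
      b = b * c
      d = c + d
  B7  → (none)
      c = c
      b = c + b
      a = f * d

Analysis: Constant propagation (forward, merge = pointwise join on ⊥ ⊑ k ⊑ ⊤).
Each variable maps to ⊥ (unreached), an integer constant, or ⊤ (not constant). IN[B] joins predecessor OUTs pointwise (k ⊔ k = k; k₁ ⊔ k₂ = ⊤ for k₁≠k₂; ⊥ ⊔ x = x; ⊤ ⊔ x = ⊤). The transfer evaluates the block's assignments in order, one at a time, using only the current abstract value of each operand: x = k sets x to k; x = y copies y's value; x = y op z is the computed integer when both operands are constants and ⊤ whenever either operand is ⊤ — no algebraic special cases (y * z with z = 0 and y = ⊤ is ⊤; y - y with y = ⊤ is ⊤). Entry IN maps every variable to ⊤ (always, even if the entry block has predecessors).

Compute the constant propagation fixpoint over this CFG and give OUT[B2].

Answer: {a: ⊤, b: ⊤, c: ⊤, d: ⊤, e: ⊤, f: 4}

Derivation:
Converged values:
  B0: | IN=(all ⊤) | OUT=(all ⊤)
  B1: | IN=(all ⊤) | OUT=(all ⊤)
  B2: | IN=(all ⊤) | OUT={f:4; rest ⊤}
  B3: | IN={f:4; rest ⊤} | OUT=(all ⊤)
  B4: | IN=(all ⊤) | OUT=(all ⊤)
  B5: | IN=(all ⊤) | OUT=(all ⊤)
  B6: | IN=(all ⊤) | OUT=(all ⊤)
  B7: | IN=(all ⊤) | OUT=(all ⊤)

Merge at B2: IN[B2] = OUT[B1] ⊔ OUT[B4] = {a: ⊤, b: ⊤, c: ⊤, d: ⊤, e: ⊤, f: ⊤}
Applying B2's transfer function to that IN value gives OUT[B2] (row B2 above).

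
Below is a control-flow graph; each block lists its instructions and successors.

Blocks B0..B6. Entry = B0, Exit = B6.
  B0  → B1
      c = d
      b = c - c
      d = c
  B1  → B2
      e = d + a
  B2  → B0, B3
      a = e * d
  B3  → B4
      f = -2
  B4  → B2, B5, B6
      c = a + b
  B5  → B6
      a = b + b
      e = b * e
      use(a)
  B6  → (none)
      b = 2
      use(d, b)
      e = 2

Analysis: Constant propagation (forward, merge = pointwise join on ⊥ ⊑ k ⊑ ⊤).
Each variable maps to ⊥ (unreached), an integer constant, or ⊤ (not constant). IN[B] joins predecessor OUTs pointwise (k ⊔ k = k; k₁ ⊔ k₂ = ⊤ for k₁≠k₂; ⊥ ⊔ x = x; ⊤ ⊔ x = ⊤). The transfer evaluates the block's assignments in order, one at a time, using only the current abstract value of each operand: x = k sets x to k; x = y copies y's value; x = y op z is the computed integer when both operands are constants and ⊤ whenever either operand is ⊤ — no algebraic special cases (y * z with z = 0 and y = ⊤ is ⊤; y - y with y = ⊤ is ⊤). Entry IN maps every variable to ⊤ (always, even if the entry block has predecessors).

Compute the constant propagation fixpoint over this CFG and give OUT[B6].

Converged values:
  B0:  IN=(all ⊤)  OUT=(all ⊤)
  B1:  IN=(all ⊤)  OUT=(all ⊤)
  B2:  IN=(all ⊤)  OUT=(all ⊤)
  B3:  IN=(all ⊤)  OUT={f:-2; rest ⊤}
  B4:  IN={f:-2; rest ⊤}  OUT={f:-2; rest ⊤}
  B5:  IN={f:-2; rest ⊤}  OUT={f:-2; rest ⊤}
  B6:  IN={f:-2; rest ⊤}  OUT={b:2, e:2, f:-2; rest ⊤}

Merge at B6: IN[B6] = OUT[B4] ⊔ OUT[B5] = {a: ⊤, b: ⊤, c: ⊤, d: ⊤, e: ⊤, f: -2}
Applying B6's transfer function to that IN value gives OUT[B6] (row B6 above).

Answer: {a: ⊤, b: 2, c: ⊤, d: ⊤, e: 2, f: -2}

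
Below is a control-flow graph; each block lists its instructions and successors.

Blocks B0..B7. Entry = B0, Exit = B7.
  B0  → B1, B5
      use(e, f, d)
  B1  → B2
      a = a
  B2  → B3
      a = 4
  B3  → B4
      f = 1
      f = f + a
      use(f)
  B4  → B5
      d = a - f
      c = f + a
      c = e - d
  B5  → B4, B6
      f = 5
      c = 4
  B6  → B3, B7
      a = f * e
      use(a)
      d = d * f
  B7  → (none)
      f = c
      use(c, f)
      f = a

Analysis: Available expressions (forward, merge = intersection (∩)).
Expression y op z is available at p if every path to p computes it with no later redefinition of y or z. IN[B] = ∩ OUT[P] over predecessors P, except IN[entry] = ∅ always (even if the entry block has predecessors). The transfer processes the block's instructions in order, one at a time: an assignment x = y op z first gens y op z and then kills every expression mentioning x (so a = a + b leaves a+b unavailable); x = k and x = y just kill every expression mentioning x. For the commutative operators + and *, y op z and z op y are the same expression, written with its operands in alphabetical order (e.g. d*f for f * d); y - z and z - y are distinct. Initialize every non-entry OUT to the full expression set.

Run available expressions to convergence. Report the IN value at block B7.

Fixpoint table:
  B0:  IN={}  OUT={}
  B1:  IN={}  OUT={}
  B2:  IN={}  OUT={}
  B3:  IN={}  OUT={}
  B4:  IN={}  OUT={a+f, a-f, e-d}
  B5:  IN={}  OUT={}
  B6:  IN={}  OUT={e*f}
  B7:  IN={e*f}  OUT={}

Merge at B7: IN[B7] = OUT[B6] = {e*f}

Answer: {e*f}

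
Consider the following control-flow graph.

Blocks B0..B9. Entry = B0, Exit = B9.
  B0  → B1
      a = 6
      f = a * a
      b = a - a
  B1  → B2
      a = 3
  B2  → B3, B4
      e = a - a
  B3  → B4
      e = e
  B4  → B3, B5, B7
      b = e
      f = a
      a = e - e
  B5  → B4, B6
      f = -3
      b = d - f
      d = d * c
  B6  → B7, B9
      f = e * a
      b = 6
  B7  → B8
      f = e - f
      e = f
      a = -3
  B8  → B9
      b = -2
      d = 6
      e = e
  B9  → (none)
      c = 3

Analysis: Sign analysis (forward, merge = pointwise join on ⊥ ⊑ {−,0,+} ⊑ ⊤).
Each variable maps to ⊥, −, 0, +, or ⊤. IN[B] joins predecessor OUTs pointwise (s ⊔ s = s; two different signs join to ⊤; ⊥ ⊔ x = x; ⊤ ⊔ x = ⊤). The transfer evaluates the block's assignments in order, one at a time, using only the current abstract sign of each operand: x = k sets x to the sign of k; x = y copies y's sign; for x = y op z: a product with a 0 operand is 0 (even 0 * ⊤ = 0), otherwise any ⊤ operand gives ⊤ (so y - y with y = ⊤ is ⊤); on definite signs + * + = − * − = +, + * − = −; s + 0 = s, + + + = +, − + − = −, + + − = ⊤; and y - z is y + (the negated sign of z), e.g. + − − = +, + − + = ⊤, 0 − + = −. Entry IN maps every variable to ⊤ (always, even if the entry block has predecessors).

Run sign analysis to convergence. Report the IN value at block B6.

Fixpoint table:
  B0: | IN=(all ⊤) | OUT={a:+, f:+; rest ⊤}
  B1: | IN={a:+, f:+; rest ⊤} | OUT={a:+, f:+; rest ⊤}
  B2: | IN={a:+, f:+; rest ⊤} | OUT={a:+, f:+; rest ⊤}
  B3: | IN=(all ⊤) | OUT=(all ⊤)
  B4: | IN=(all ⊤) | OUT=(all ⊤)
  B5: | IN=(all ⊤) | OUT={f:-; rest ⊤}
  B6: | IN={f:-; rest ⊤} | OUT={b:+; rest ⊤}
  B7: | IN=(all ⊤) | OUT={a:-; rest ⊤}
  B8: | IN={a:-; rest ⊤} | OUT={a:-, b:-, d:+; rest ⊤}
  B9: | IN=(all ⊤) | OUT={c:+; rest ⊤}

Merge at B6: IN[B6] = OUT[B5] = {a: ⊤, b: ⊤, c: ⊤, d: ⊤, e: ⊤, f: -}

Answer: {a: ⊤, b: ⊤, c: ⊤, d: ⊤, e: ⊤, f: -}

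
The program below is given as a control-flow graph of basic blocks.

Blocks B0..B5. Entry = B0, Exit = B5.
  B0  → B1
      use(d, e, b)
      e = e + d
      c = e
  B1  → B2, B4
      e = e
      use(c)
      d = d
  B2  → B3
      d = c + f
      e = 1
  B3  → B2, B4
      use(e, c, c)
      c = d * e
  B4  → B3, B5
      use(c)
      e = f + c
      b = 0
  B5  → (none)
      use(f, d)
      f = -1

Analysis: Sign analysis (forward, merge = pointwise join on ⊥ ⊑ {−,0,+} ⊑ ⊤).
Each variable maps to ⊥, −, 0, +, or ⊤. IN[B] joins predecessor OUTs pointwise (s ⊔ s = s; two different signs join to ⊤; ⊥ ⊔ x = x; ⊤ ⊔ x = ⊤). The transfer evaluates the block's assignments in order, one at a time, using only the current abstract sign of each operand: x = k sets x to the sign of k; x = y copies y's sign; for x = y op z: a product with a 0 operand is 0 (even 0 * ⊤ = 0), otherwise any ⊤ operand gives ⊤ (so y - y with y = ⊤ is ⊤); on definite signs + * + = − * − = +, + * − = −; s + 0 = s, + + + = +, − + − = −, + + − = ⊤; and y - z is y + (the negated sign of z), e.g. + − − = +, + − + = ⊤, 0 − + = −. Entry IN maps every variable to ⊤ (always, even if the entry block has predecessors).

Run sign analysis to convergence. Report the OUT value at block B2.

Answer: {a: ⊤, b: ⊤, c: ⊤, d: ⊤, e: +, f: ⊤}

Trace:
Fixpoint table:
  B0: | IN=(all ⊤) | OUT=(all ⊤)
  B1: | IN=(all ⊤) | OUT=(all ⊤)
  B2: | IN=(all ⊤) | OUT={e:+; rest ⊤}
  B3: | IN=(all ⊤) | OUT=(all ⊤)
  B4: | IN=(all ⊤) | OUT={b:0; rest ⊤}
  B5: | IN={b:0; rest ⊤} | OUT={b:0, f:-; rest ⊤}

Merge at B2: IN[B2] = OUT[B1] ⊔ OUT[B3] = {a: ⊤, b: ⊤, c: ⊤, d: ⊤, e: ⊤, f: ⊤}
Applying B2's transfer function to that IN value gives OUT[B2] (row B2 above).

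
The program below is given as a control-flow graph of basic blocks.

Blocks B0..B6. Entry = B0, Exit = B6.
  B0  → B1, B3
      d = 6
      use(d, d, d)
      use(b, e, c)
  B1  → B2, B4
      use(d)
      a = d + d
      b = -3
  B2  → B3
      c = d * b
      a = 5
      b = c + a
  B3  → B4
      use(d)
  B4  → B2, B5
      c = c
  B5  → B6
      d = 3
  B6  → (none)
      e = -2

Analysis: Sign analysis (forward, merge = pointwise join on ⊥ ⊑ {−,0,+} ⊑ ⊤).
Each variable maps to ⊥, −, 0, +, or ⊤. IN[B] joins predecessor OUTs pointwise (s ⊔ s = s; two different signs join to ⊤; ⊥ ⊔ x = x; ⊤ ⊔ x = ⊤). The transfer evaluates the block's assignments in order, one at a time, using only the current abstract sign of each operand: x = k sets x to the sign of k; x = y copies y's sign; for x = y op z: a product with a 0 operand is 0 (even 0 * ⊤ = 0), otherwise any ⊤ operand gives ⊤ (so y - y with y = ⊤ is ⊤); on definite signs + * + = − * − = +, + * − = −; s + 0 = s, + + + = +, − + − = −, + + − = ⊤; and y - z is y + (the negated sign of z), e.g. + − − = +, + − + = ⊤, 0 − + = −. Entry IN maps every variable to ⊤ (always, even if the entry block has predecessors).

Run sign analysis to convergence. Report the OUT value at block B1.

Per-block solution:
  B0:   IN=(all ⊤)   OUT={d:+; rest ⊤}
  B1:   IN={d:+; rest ⊤}   OUT={a:+, b:-, d:+; rest ⊤}
  B2:   IN={d:+; rest ⊤}   OUT={a:+, d:+; rest ⊤}
  B3:   IN={d:+; rest ⊤}   OUT={d:+; rest ⊤}
  B4:   IN={d:+; rest ⊤}   OUT={d:+; rest ⊤}
  B5:   IN={d:+; rest ⊤}   OUT={d:+; rest ⊤}
  B6:   IN={d:+; rest ⊤}   OUT={d:+, e:-; rest ⊤}

Merge at B1: IN[B1] = OUT[B0] = {a: ⊤, b: ⊤, c: ⊤, d: +, e: ⊤, f: ⊤}
Applying B1's transfer function to that IN value gives OUT[B1] (row B1 above).

Answer: {a: +, b: -, c: ⊤, d: +, e: ⊤, f: ⊤}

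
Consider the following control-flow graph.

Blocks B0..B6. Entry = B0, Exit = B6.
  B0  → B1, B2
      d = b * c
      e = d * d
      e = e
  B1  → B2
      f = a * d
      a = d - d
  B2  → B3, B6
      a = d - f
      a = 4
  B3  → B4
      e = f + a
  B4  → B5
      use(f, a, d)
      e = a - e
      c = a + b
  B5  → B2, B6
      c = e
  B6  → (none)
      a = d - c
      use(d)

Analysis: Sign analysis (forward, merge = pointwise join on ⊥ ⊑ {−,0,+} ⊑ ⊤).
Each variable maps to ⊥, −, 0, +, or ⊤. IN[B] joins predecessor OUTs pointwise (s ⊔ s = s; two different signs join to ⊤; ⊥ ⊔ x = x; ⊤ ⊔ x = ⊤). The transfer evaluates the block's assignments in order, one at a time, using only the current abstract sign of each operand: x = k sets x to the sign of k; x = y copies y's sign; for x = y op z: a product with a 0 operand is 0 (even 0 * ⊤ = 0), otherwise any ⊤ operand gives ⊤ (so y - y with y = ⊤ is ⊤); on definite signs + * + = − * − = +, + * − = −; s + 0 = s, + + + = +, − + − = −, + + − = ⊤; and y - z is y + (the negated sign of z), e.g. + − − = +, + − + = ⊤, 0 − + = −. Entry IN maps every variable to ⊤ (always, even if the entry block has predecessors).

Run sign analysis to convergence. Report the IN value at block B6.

Converged values:
  B0:   IN=(all ⊤)   OUT=(all ⊤)
  B1:   IN=(all ⊤)   OUT=(all ⊤)
  B2:   IN=(all ⊤)   OUT={a:+; rest ⊤}
  B3:   IN={a:+; rest ⊤}   OUT={a:+; rest ⊤}
  B4:   IN={a:+; rest ⊤}   OUT={a:+; rest ⊤}
  B5:   IN={a:+; rest ⊤}   OUT={a:+; rest ⊤}
  B6:   IN={a:+; rest ⊤}   OUT=(all ⊤)

Merge at B6: IN[B6] = OUT[B2] ⊔ OUT[B5] = {a: +, b: ⊤, c: ⊤, d: ⊤, e: ⊤, f: ⊤}

Answer: {a: +, b: ⊤, c: ⊤, d: ⊤, e: ⊤, f: ⊤}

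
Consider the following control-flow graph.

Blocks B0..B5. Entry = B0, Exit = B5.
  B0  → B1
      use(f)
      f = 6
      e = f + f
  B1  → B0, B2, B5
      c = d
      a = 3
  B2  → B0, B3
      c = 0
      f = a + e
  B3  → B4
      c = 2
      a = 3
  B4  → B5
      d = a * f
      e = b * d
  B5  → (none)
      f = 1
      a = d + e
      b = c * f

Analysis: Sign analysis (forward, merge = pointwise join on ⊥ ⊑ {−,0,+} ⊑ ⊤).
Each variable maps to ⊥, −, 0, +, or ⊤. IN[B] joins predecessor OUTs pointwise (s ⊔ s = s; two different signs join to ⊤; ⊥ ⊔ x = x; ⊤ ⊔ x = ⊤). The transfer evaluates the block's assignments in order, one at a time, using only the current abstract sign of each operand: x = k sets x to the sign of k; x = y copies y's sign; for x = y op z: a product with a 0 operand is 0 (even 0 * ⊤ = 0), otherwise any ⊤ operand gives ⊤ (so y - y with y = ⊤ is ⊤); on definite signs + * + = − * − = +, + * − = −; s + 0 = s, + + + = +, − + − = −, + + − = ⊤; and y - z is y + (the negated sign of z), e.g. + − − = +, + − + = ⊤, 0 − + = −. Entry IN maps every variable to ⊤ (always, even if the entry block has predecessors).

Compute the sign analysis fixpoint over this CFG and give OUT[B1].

Per-block solution:
  B0:  IN=(all ⊤)  OUT={e:+, f:+; rest ⊤}
  B1:  IN={e:+, f:+; rest ⊤}  OUT={a:+, e:+, f:+; rest ⊤}
  B2:  IN={a:+, e:+, f:+; rest ⊤}  OUT={a:+, c:0, e:+, f:+; rest ⊤}
  B3:  IN={a:+, c:0, e:+, f:+; rest ⊤}  OUT={a:+, c:+, e:+, f:+; rest ⊤}
  B4:  IN={a:+, c:+, e:+, f:+; rest ⊤}  OUT={a:+, c:+, d:+, f:+; rest ⊤}
  B5:  IN={a:+, f:+; rest ⊤}  OUT={f:+; rest ⊤}

Merge at B1: IN[B1] = OUT[B0] = {a: ⊤, b: ⊤, c: ⊤, d: ⊤, e: +, f: +}
Applying B1's transfer function to that IN value gives OUT[B1] (row B1 above).

Answer: {a: +, b: ⊤, c: ⊤, d: ⊤, e: +, f: +}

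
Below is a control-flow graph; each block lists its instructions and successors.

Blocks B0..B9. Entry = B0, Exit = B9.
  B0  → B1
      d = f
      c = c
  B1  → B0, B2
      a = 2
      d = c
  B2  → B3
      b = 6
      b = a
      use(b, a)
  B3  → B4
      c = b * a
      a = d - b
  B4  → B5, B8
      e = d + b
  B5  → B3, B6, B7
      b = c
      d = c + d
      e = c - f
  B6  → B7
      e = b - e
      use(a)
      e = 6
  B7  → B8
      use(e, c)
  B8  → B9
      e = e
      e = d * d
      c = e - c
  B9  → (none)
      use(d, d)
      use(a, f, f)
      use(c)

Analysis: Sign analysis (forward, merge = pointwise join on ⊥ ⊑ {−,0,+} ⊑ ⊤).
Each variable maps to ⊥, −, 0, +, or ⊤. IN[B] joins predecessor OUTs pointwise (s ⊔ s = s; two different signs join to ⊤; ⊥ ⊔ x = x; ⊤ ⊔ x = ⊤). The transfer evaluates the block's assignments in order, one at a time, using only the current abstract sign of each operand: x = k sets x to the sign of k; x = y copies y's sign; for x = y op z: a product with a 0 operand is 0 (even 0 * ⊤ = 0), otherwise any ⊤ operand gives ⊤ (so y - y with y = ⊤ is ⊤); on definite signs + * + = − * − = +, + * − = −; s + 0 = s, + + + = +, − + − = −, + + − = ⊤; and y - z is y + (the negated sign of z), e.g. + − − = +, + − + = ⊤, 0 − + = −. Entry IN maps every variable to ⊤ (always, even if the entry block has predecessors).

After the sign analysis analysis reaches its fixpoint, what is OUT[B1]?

Per-block solution:
  B0:   IN=(all ⊤)   OUT=(all ⊤)
  B1:   IN=(all ⊤)   OUT={a:+; rest ⊤}
  B2:   IN={a:+; rest ⊤}   OUT={a:+, b:+; rest ⊤}
  B3:   IN=(all ⊤)   OUT=(all ⊤)
  B4:   IN=(all ⊤)   OUT=(all ⊤)
  B5:   IN=(all ⊤)   OUT=(all ⊤)
  B6:   IN=(all ⊤)   OUT={e:+; rest ⊤}
  B7:   IN=(all ⊤)   OUT=(all ⊤)
  B8:   IN=(all ⊤)   OUT=(all ⊤)
  B9:   IN=(all ⊤)   OUT=(all ⊤)

Merge at B1: IN[B1] = OUT[B0] = {a: ⊤, b: ⊤, c: ⊤, d: ⊤, e: ⊤, f: ⊤}
Applying B1's transfer function to that IN value gives OUT[B1] (row B1 above).

Answer: {a: +, b: ⊤, c: ⊤, d: ⊤, e: ⊤, f: ⊤}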